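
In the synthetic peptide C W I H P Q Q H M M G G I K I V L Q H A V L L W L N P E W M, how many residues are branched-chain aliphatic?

V, L, and I make up the branched-chain aliphatic group.
Matching residues: I3, I13, I15, V16, L17, V21, L22, L23, L25.

9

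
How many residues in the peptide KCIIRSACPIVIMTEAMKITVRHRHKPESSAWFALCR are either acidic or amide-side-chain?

2

Acidic: D, E. Amide-side-chain: N, Q.
Acidic residues here: E15, E28 (2).
Amide-side-chain residues here: none (0).
The two groups share no amino acid, so total = 2 + 0 = 2.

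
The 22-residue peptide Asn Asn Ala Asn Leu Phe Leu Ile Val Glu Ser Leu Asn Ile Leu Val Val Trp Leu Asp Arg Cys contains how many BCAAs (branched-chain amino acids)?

Valine (V), leucine (L), and isoleucine (I) are the branched-chain amino acids.
Matching residues: Leu5, Leu7, Ile8, Val9, Leu12, Ile14, Leu15, Val16, Val17, Leu19.

10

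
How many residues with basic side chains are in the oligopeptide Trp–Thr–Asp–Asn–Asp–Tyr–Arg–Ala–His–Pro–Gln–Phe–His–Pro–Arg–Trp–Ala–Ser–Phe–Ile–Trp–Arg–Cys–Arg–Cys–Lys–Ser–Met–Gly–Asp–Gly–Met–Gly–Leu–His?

K, R, and H are the three residues with basic side chains (ε-amine, guanidinium, and imidazole respectively).
Matching residues: Arg7, His9, His13, Arg15, Arg22, Arg24, Lys26, His35.

8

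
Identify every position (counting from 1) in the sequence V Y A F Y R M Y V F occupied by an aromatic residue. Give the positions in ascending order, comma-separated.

2, 4, 5, 8, 10

Matching residues: Y2, F4, Y5, Y8, F10.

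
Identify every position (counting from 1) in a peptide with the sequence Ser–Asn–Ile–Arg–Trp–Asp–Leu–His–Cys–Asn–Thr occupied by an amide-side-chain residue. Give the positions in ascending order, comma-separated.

Asparagine (N) and glutamine (Q) have uncharged amide side chains.
Matching residues: Asn2, Asn10.

2, 10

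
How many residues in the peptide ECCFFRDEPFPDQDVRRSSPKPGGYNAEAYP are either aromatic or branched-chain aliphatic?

6

Aromatic: F, W, Y. Branched-chain aliphatic: I, L, V.
Aromatic residues here: F4, F5, F10, Y25, Y30 (5).
Branched-chain aliphatic residues here: V15 (1).
The two groups share no amino acid, so total = 5 + 1 = 6.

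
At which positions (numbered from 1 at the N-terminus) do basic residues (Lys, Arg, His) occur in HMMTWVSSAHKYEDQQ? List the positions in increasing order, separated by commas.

Matching residues: H1, H10, K11.

1, 10, 11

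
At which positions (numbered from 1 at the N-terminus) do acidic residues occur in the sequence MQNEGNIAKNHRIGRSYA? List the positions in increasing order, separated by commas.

4

The acidic residues are Asp (D) and Glu (E), whose side chains end in a carboxylate group.
Matching residues: E4.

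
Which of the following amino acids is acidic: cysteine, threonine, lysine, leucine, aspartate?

aspartate

Aspartate (D) and glutamate (E) have carboxylic-acid side chains and are the acidic amino acids.
Of the listed options, only aspartate belongs to this group.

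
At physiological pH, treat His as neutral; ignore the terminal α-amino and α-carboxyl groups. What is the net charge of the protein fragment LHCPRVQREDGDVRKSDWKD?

0

At pH ~7.4 the Lys and Arg side chains are protonated (+1), the Asp and Glu side chains are deprotonated (−1), and with His taken as neutral all other side chains carry no charge.
Positive (K, R): R5, R8, R14, K15, K19 → +5.
Negative (D, E): E9, D10, D12, D17, D20 → −5.
Net charge = (+5) + (−5) = 0.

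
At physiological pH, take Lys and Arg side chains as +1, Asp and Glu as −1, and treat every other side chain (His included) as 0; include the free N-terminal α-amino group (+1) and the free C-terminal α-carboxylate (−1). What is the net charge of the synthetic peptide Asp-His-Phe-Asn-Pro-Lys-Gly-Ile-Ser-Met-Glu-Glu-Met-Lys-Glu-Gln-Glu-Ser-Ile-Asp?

Positive (K, R): Lys6, Lys14 → +2.
Negative (D, E): Asp1, Glu11, Glu12, Glu15, Glu17, Asp20 → −6.
The N-terminus (+1) and C-terminus (−1) cancel.
Net charge = (+2) + (−6) = −4.

-4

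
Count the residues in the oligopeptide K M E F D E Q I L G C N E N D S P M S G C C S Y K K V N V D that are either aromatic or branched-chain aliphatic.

Aromatic: F, W, Y. Branched-chain aliphatic: I, L, V.
Aromatic residues here: F4, Y24 (2).
Branched-chain aliphatic residues here: I8, L9, V27, V29 (4).
The two groups share no amino acid, so total = 2 + 4 = 6.

6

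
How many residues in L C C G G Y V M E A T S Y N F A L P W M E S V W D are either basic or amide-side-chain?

Basic: H, K, R. Amide-side-chain: N, Q.
Basic residues here: none (0).
Amide-side-chain residues here: N14 (1).
The two groups share no amino acid, so total = 0 + 1 = 1.

1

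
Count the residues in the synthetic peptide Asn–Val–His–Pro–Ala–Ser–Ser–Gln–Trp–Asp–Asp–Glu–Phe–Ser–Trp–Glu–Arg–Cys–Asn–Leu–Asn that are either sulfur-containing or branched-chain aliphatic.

3

Sulfur-containing: C, M. Branched-chain aliphatic: I, L, V.
Sulfur-containing residues here: Cys18 (1).
Branched-chain aliphatic residues here: Val2, Leu20 (2).
The two groups share no amino acid, so total = 1 + 2 = 3.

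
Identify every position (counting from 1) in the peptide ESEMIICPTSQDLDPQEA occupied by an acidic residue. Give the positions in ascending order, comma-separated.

1, 3, 12, 14, 17

Only D (aspartate) and E (glutamate) carry a side-chain carboxylic acid.
Matching residues: E1, E3, D12, D14, E17.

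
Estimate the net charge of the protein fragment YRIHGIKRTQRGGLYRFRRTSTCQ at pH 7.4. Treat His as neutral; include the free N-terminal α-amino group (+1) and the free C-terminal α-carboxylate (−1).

+7

The side chains ionized at physiological pH are Lys/Arg (+1) and Asp/Glu (−1); with His treated as neutral, nothing else contributes.
Positive (K, R): R2, K7, R8, R11, R16, R18, R19 → +7.
Negative (D, E): none → −0.
The N-terminus (+1) and C-terminus (−1) cancel.
Net charge = (+7) + (−0) = +7.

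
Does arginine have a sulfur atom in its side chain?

The sulfur-bearing residues are cysteine (–SH) and methionine (–S–CH₃).
Arginine is not in this group.

No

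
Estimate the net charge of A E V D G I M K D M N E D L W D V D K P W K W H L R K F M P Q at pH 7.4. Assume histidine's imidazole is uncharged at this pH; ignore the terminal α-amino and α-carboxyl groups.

-2

The side chains ionized at physiological pH are Lys/Arg (+1) and Asp/Glu (−1); with His treated as neutral, nothing else contributes.
Positive (K, R): K8, K19, K22, R26, K27 → +5.
Negative (D, E): E2, D4, D9, E12, D13, D16, D18 → −7.
Net charge = (+5) + (−7) = −2.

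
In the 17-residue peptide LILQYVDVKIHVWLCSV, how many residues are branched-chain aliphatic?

9

Valine (V), leucine (L), and isoleucine (I) are the branched-chain amino acids.
Matching residues: L1, I2, L3, V6, V8, I10, V12, L14, V17.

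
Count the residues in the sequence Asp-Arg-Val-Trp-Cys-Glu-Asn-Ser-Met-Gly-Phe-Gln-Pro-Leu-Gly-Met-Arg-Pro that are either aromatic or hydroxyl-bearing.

Aromatic: F, W, Y. Hydroxyl-bearing: S, T, Y.
Aromatic residues here: Trp4, Phe11 (2).
Hydroxyl-bearing residues here: Ser8 (1).
(Y belongs to both groups, but none appear in this sequence.) Total = 2 + 1 = 3.

3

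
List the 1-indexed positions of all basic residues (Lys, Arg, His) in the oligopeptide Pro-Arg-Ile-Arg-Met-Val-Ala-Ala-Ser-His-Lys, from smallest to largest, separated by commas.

2, 4, 10, 11

Matching residues: Arg2, Arg4, His10, Lys11.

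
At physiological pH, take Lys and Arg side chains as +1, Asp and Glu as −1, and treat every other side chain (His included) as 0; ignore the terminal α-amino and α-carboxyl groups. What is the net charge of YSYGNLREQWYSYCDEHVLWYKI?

-1

Positive (K, R): R7, K22 → +2.
Negative (D, E): E8, D15, E16 → −3.
Net charge = (+2) + (−3) = −1.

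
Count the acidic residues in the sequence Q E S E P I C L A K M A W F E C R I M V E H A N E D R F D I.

7

Aspartate (D) and glutamate (E) have carboxylic-acid side chains and are the acidic amino acids.
Matching residues: E2, E4, E15, E21, E25, D26, D29.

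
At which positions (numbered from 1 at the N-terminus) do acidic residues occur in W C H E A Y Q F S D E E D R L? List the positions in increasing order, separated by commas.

4, 10, 11, 12, 13

Only D (aspartate) and E (glutamate) carry a side-chain carboxylic acid.
Matching residues: E4, D10, E11, E12, D13.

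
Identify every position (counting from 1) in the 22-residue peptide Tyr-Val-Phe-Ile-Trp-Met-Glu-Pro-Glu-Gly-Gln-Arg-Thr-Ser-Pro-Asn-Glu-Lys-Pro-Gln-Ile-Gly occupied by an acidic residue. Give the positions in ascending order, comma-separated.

7, 9, 17

The acidic residues are Asp (D) and Glu (E), whose side chains end in a carboxylate group.
Matching residues: Glu7, Glu9, Glu17.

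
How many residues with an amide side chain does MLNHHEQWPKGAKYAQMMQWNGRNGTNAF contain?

7

Asparagine (N) and glutamine (Q) have uncharged amide side chains.
Matching residues: N3, Q7, Q16, Q19, N21, N24, N27.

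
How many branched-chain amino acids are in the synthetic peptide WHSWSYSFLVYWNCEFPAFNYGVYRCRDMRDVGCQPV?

Valine (V), leucine (L), and isoleucine (I) are the branched-chain amino acids.
Matching residues: L9, V10, V23, V32, V37.

5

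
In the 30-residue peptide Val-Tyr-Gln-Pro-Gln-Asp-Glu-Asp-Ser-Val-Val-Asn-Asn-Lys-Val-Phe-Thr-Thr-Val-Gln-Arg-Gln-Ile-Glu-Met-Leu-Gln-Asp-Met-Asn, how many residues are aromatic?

2

F, W, and Y each carry an aromatic ring on the side chain.
Matching residues: Tyr2, Phe16.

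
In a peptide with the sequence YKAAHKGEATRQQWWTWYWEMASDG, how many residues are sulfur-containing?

1

Cysteine (C, thiol) and methionine (M, thioether) are the two sulfur-containing amino acids.
Matching residues: M21.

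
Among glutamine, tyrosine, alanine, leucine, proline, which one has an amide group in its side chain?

The amide-side-chain residues are Asn (N) and Gln (Q).
Of the listed options, only glutamine belongs to this group.

glutamine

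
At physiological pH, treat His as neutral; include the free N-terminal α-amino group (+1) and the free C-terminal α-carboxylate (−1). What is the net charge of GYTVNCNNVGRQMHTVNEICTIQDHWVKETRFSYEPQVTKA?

At pH ~7.4 the Lys and Arg side chains are protonated (+1), the Asp and Glu side chains are deprotonated (−1), and with His taken as neutral all other side chains carry no charge.
Positive (K, R): R11, K28, R31, K40 → +4.
Negative (D, E): E18, D24, E29, E35 → −4.
The N-terminus (+1) and C-terminus (−1) cancel.
Net charge = (+4) + (−4) = 0.

0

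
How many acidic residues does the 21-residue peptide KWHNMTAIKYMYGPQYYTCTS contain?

Only D (aspartate) and E (glutamate) carry a side-chain carboxylic acid.
None of the 21 residues belong to this group.

0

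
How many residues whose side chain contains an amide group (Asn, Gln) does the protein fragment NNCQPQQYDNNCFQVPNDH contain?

Matching residues: N1, N2, Q4, Q6, Q7, N10, N11, Q14, N17.

9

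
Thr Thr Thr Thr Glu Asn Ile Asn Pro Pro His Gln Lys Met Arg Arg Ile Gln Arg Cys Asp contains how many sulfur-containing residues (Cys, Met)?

2

Matching residues: Met14, Cys20.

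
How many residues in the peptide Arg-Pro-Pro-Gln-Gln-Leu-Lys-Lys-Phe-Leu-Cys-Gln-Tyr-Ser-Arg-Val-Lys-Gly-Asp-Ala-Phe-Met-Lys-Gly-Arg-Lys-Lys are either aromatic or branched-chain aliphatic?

Aromatic: F, W, Y. Branched-chain aliphatic: I, L, V.
Aromatic residues here: Phe9, Tyr13, Phe21 (3).
Branched-chain aliphatic residues here: Leu6, Leu10, Val16 (3).
The two groups share no amino acid, so total = 3 + 3 = 6.

6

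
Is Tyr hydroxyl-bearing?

Yes

S, T, and Y are the three residues with a side-chain hydroxyl.
Tyrosine is in this group.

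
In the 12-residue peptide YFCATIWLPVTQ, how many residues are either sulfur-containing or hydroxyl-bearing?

4

Sulfur-containing: C, M. Hydroxyl-bearing: S, T, Y.
Sulfur-containing residues here: C3 (1).
Hydroxyl-bearing residues here: Y1, T5, T11 (3).
The two groups share no amino acid, so total = 1 + 3 = 4.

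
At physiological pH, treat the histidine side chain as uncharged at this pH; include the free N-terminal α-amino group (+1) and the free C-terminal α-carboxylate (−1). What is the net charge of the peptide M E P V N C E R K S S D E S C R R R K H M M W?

The side chains ionized at physiological pH are Lys/Arg (+1) and Asp/Glu (−1); with His treated as neutral, nothing else contributes.
Positive (K, R): R8, K9, R16, R17, R18, K19 → +6.
Negative (D, E): E2, E7, D12, E13 → −4.
The N-terminus (+1) and C-terminus (−1) cancel.
Net charge = (+6) + (−4) = +2.

+2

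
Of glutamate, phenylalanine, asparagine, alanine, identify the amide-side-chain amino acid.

asparagine

Asparagine (N) and glutamine (Q) have uncharged amide side chains.
Of the listed options, only asparagine belongs to this group.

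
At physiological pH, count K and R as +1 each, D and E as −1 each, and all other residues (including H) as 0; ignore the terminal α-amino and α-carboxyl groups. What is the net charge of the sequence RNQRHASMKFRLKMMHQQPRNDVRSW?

+6

Positive (K, R): R1, R4, K9, R11, K13, R20, R24 → +7.
Negative (D, E): D22 → −1.
Net charge = (+7) + (−1) = +6.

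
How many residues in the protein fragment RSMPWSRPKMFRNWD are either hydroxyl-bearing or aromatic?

5

Hydroxyl-bearing: S, T, Y. Aromatic: F, W, Y.
Hydroxyl-bearing residues here: S2, S6 (2).
Aromatic residues here: W5, F11, W14 (3).
(Y belongs to both groups, but none appear in this sequence.) Total = 2 + 3 = 5.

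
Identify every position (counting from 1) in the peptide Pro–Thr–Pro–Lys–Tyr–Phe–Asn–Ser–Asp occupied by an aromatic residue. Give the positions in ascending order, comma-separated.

Matching residues: Tyr5, Phe6.

5, 6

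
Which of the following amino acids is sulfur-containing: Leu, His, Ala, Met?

Met

Only Cys (C) and Met (M) have a sulfur atom in the side chain.
Of the listed options, only Met belongs to this group.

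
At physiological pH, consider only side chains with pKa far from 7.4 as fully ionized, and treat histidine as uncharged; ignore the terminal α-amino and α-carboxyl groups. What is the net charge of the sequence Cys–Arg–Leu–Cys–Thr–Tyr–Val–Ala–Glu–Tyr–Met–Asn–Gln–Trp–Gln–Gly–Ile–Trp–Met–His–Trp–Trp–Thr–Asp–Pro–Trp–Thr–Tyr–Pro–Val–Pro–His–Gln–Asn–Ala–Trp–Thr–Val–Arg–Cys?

0

At pH ~7.4 the Lys and Arg side chains are protonated (+1), the Asp and Glu side chains are deprotonated (−1), and with His taken as neutral all other side chains carry no charge.
Positive (K, R): Arg2, Arg39 → +2.
Negative (D, E): Glu9, Asp24 → −2.
Net charge = (+2) + (−2) = 0.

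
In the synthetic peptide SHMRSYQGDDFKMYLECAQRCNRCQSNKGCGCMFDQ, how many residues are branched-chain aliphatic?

1

V, L, and I make up the branched-chain aliphatic group.
Matching residues: L15.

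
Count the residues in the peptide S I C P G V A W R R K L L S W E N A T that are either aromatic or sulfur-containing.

Aromatic: F, W, Y. Sulfur-containing: C, M.
Aromatic residues here: W8, W15 (2).
Sulfur-containing residues here: C3 (1).
The two groups share no amino acid, so total = 2 + 1 = 3.

3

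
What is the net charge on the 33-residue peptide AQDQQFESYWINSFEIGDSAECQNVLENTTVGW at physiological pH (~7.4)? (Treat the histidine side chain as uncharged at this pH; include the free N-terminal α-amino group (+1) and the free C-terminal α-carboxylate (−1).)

Near pH 7.4, K and R contribute +1 each, D and E contribute −1 each, and every other side chain (His included, as stated) is uncharged.
Positive (K, R): none → +0.
Negative (D, E): D3, E7, E15, D18, E21, E27 → −6.
The N-terminus (+1) and C-terminus (−1) cancel.
Net charge = (+0) + (−6) = −6.

-6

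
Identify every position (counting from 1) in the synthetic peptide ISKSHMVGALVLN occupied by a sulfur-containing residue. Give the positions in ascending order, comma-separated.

Only Cys (C) and Met (M) have a sulfur atom in the side chain.
Matching residues: M6.

6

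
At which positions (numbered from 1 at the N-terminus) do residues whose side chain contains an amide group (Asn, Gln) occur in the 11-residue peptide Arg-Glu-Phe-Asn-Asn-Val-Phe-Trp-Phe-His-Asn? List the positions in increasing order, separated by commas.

4, 5, 11

Matching residues: Asn4, Asn5, Asn11.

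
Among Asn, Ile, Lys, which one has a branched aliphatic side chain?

Ile

Valine (V), leucine (L), and isoleucine (I) are the branched-chain amino acids.
Of the listed options, only Ile belongs to this group.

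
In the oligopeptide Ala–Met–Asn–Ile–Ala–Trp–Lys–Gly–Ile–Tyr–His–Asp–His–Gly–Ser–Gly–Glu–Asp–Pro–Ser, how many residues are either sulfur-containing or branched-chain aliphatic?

3

Sulfur-containing: C, M. Branched-chain aliphatic: I, L, V.
Sulfur-containing residues here: Met2 (1).
Branched-chain aliphatic residues here: Ile4, Ile9 (2).
The two groups share no amino acid, so total = 1 + 2 = 3.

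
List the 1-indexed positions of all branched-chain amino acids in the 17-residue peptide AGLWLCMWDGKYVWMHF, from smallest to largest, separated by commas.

Valine (V), leucine (L), and isoleucine (I) are the branched-chain amino acids.
Matching residues: L3, L5, V13.

3, 5, 13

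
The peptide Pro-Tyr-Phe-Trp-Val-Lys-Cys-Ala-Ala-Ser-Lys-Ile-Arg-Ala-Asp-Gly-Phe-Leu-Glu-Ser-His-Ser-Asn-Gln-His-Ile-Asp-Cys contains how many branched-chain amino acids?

4

Valine (V), leucine (L), and isoleucine (I) are the branched-chain amino acids.
Matching residues: Val5, Ile12, Leu18, Ile26.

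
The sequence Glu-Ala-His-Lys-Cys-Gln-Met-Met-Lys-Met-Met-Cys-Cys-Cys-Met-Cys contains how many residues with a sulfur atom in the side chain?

10

Only Cys (C) and Met (M) have a sulfur atom in the side chain.
Matching residues: Cys5, Met7, Met8, Met10, Met11, Cys12, Cys13, Cys14, Met15, Cys16.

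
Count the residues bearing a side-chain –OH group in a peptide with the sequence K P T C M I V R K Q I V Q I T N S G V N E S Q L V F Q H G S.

5

The –OH-bearing residues are Ser, Thr (aliphatic alcohols), and Tyr (phenol).
Matching residues: T3, T15, S17, S22, S30.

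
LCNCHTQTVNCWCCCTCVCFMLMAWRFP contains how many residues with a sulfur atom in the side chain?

10

Only Cys (C) and Met (M) have a sulfur atom in the side chain.
Matching residues: C2, C4, C11, C13, C14, C15, C17, C19, M21, M23.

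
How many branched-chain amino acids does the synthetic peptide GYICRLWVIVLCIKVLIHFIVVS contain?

The BCAAs are Val, Leu, and Ile — aliphatic side chains with a branch point.
Matching residues: I3, L6, V8, I9, V10, L11, I13, V15, L16, I17, I20, V21, V22.

13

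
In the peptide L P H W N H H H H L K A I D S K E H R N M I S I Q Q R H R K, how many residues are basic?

Lysine (K), arginine (R), and histidine (H) have basic, nitrogen-containing side chains.
Matching residues: H3, H6, H7, H8, H9, K11, K16, H18, R19, R27, H28, R29, K30.

13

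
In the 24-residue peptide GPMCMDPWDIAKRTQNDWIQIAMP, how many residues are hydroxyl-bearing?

1

S, T, and Y are the three residues with a side-chain hydroxyl.
Matching residues: T14.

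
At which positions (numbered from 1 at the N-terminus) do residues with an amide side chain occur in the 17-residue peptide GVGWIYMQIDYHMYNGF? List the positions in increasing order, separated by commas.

8, 15

The amide-side-chain residues are Asn (N) and Gln (Q).
Matching residues: Q8, N15.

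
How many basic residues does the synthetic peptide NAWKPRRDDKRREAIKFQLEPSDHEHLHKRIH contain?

13

Lysine (K), arginine (R), and histidine (H) have basic, nitrogen-containing side chains.
Matching residues: K4, R6, R7, K10, R11, R12, K16, H24, H26, H28, K29, R30, H32.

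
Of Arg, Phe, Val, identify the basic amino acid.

K, R, and H are the three residues with basic side chains (ε-amine, guanidinium, and imidazole respectively).
Of the listed options, only Arg belongs to this group.

Arg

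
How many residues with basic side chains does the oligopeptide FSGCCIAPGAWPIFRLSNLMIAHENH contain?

K, R, and H are the three residues with basic side chains (ε-amine, guanidinium, and imidazole respectively).
Matching residues: R15, H23, H26.

3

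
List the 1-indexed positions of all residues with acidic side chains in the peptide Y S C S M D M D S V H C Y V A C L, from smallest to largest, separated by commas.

6, 8

Only D (aspartate) and E (glutamate) carry a side-chain carboxylic acid.
Matching residues: D6, D8.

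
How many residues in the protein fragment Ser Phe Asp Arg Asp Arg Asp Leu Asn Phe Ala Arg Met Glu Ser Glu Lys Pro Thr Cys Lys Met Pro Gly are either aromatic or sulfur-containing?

Aromatic: F, W, Y. Sulfur-containing: C, M.
Aromatic residues here: Phe2, Phe10 (2).
Sulfur-containing residues here: Met13, Cys20, Met22 (3).
The two groups share no amino acid, so total = 2 + 3 = 5.

5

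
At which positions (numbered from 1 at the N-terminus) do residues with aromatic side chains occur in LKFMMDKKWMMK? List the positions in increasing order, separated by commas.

3, 9

Phenylalanine (F), tryptophan (W), and tyrosine (Y) have aromatic ring side chains.
Matching residues: F3, W9.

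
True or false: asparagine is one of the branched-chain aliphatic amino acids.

False

Valine (V), leucine (L), and isoleucine (I) are the branched-chain amino acids.
Asparagine is not in this group.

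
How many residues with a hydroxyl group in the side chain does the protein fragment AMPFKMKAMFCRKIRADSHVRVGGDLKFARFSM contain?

2

The –OH-bearing residues are Ser, Thr (aliphatic alcohols), and Tyr (phenol).
Matching residues: S18, S32.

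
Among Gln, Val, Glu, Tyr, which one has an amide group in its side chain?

Gln

Asparagine (N) and glutamine (Q) have uncharged amide side chains.
Of the listed options, only Gln belongs to this group.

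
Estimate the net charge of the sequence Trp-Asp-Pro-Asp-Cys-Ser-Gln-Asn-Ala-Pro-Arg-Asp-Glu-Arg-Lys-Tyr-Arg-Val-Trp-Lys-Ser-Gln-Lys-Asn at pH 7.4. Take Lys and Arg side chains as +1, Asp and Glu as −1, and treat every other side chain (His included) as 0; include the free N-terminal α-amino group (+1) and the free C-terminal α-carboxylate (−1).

+2

Positive (K, R): Arg11, Arg14, Lys15, Arg17, Lys20, Lys23 → +6.
Negative (D, E): Asp2, Asp4, Asp12, Glu13 → −4.
The N-terminus (+1) and C-terminus (−1) cancel.
Net charge = (+6) + (−4) = +2.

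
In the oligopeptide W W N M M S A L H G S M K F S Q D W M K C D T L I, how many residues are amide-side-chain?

2

Asparagine (N) and glutamine (Q) have uncharged amide side chains.
Matching residues: N3, Q16.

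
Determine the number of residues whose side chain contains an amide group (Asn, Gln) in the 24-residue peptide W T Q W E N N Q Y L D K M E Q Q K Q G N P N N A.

Matching residues: Q3, N6, N7, Q8, Q15, Q16, Q18, N20, N22, N23.

10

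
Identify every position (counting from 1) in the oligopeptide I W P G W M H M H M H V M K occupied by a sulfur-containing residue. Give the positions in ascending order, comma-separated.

6, 8, 10, 13

Only Cys (C) and Met (M) have a sulfur atom in the side chain.
Matching residues: M6, M8, M10, M13.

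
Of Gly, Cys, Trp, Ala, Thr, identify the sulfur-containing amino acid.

Only Cys (C) and Met (M) have a sulfur atom in the side chain.
Of the listed options, only Cys belongs to this group.

Cys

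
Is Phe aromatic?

Phenylalanine (F), tryptophan (W), and tyrosine (Y) have aromatic ring side chains.
Phenylalanine is in this group.

Yes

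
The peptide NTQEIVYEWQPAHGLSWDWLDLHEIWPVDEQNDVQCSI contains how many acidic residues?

Aspartate (D) and glutamate (E) have carboxylic-acid side chains and are the acidic amino acids.
Matching residues: E4, E8, D18, D21, E24, D29, E30, D33.

8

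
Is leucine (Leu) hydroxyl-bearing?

Serine (S), threonine (T), and tyrosine (Y) each carry a hydroxyl group on the side chain.
Leucine is not in this group.

No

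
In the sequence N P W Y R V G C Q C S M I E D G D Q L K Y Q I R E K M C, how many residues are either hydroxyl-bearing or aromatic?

Hydroxyl-bearing: S, T, Y. Aromatic: F, W, Y.
Hydroxyl-bearing residues here: Y4, S11, Y21 (3).
Aromatic residues here: W3, Y4, Y21 (3).
Y is in both groups, so the 2 Y residues must not be double-counted.
Total = 3 + 3 − 2 = 4.

4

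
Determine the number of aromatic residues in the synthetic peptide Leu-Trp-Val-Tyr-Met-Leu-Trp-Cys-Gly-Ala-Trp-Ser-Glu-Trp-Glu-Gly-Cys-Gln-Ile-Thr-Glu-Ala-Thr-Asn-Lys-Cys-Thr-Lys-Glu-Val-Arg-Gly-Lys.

5

F, W, and Y each carry an aromatic ring on the side chain.
Matching residues: Trp2, Tyr4, Trp7, Trp11, Trp14.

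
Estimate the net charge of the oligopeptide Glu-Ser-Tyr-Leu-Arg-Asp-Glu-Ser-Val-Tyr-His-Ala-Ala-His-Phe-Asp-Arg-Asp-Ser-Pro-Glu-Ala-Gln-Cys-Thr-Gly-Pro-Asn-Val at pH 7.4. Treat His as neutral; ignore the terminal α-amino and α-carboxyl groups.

Near pH 7.4, K and R contribute +1 each, D and E contribute −1 each, and every other side chain (His included, as stated) is uncharged.
Positive (K, R): Arg5, Arg17 → +2.
Negative (D, E): Glu1, Asp6, Glu7, Asp16, Asp18, Glu21 → −6.
Net charge = (+2) + (−6) = −4.

-4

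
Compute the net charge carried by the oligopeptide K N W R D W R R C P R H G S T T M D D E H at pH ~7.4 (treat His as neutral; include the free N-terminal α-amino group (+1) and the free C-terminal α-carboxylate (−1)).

At pH ~7.4 the Lys and Arg side chains are protonated (+1), the Asp and Glu side chains are deprotonated (−1), and with His taken as neutral all other side chains carry no charge.
Positive (K, R): K1, R4, R7, R8, R11 → +5.
Negative (D, E): D5, D18, D19, E20 → −4.
The N-terminus (+1) and C-terminus (−1) cancel.
Net charge = (+5) + (−4) = +1.

+1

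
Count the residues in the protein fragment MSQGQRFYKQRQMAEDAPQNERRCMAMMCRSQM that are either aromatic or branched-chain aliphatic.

2

Aromatic: F, W, Y. Branched-chain aliphatic: I, L, V.
Aromatic residues here: F7, Y8 (2).
Branched-chain aliphatic residues here: none (0).
The two groups share no amino acid, so total = 2 + 0 = 2.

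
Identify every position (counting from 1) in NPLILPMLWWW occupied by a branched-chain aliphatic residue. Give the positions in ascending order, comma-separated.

V, L, and I make up the branched-chain aliphatic group.
Matching residues: L3, I4, L5, L8.

3, 4, 5, 8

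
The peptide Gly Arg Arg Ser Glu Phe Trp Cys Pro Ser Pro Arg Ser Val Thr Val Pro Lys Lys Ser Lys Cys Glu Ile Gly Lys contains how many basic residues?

7

K, R, and H are the three residues with basic side chains (ε-amine, guanidinium, and imidazole respectively).
Matching residues: Arg2, Arg3, Arg12, Lys18, Lys19, Lys21, Lys26.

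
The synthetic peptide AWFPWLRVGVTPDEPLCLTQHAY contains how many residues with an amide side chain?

1

Only N (asparagine) and Q (glutamine) carry a side-chain carboxamide.
Matching residues: Q20.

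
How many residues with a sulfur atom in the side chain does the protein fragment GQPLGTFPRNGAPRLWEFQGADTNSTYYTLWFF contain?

0

Cysteine (C, thiol) and methionine (M, thioether) are the two sulfur-containing amino acids.
None of the 33 residues belong to this group.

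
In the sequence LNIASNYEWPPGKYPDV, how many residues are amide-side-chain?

The amide-side-chain residues are Asn (N) and Gln (Q).
Matching residues: N2, N6.

2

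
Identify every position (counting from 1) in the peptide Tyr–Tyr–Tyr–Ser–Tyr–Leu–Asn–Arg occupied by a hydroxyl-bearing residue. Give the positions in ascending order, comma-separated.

1, 2, 3, 4, 5

Matching residues: Tyr1, Tyr2, Tyr3, Ser4, Tyr5.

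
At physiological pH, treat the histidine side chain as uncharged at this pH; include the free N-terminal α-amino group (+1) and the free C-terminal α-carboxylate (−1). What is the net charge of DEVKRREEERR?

0

Near pH 7.4, K and R contribute +1 each, D and E contribute −1 each, and every other side chain (His included, as stated) is uncharged.
Positive (K, R): K4, R5, R6, R10, R11 → +5.
Negative (D, E): D1, E2, E7, E8, E9 → −5.
The N-terminus (+1) and C-terminus (−1) cancel.
Net charge = (+5) + (−5) = 0.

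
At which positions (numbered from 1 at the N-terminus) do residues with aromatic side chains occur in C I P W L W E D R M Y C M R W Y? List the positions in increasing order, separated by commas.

F, W, and Y each carry an aromatic ring on the side chain.
Matching residues: W4, W6, Y11, W15, Y16.

4, 6, 11, 15, 16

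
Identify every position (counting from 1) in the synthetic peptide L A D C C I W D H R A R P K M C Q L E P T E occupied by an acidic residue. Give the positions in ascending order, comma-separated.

The acidic residues are Asp (D) and Glu (E), whose side chains end in a carboxylate group.
Matching residues: D3, D8, E19, E22.

3, 8, 19, 22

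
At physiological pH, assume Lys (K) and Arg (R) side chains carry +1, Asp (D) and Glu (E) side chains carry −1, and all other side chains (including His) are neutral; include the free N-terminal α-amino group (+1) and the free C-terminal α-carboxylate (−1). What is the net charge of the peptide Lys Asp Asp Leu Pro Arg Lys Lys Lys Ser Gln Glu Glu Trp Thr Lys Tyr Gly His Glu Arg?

+2

Positive (K, R): Lys1, Arg6, Lys7, Lys8, Lys9, Lys16, Arg21 → +7.
Negative (D, E): Asp2, Asp3, Glu12, Glu13, Glu20 → −5.
The N-terminus (+1) and C-terminus (−1) cancel.
Net charge = (+7) + (−5) = +2.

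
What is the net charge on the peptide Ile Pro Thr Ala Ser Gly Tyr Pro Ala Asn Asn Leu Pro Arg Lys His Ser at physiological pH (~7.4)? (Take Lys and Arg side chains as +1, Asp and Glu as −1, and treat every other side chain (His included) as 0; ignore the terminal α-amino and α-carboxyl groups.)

Positive (K, R): Arg14, Lys15 → +2.
Negative (D, E): none → −0.
Net charge = (+2) + (−0) = +2.

+2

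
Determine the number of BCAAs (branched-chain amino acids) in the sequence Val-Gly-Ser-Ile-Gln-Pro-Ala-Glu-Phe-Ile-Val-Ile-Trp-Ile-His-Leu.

The BCAAs are Val, Leu, and Ile — aliphatic side chains with a branch point.
Matching residues: Val1, Ile4, Ile10, Val11, Ile12, Ile14, Leu16.

7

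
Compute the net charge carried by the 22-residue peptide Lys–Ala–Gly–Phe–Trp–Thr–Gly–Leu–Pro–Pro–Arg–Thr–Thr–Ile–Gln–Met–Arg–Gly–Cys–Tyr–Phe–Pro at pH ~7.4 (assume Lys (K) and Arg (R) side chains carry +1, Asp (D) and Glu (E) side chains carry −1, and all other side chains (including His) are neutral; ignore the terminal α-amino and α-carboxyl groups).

+3

Positive (K, R): Lys1, Arg11, Arg17 → +3.
Negative (D, E): none → −0.
Net charge = (+3) + (−0) = +3.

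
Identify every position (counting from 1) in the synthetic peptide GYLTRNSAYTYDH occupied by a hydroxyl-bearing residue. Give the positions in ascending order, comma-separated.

2, 4, 7, 9, 10, 11

Serine (S), threonine (T), and tyrosine (Y) each carry a hydroxyl group on the side chain.
Matching residues: Y2, T4, S7, Y9, T10, Y11.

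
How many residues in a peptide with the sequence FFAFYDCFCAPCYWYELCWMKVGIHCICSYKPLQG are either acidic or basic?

5

Acidic: D, E. Basic: H, K, R.
Acidic residues here: D6, E16 (2).
Basic residues here: K21, H25, K31 (3).
The two groups share no amino acid, so total = 2 + 3 = 5.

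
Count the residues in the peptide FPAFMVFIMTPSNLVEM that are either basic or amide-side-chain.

1

Basic: H, K, R. Amide-side-chain: N, Q.
Basic residues here: none (0).
Amide-side-chain residues here: N13 (1).
The two groups share no amino acid, so total = 0 + 1 = 1.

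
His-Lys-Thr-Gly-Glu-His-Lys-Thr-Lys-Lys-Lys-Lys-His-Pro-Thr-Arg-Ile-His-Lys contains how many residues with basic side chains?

12

K, R, and H are the three residues with basic side chains (ε-amine, guanidinium, and imidazole respectively).
Matching residues: His1, Lys2, His6, Lys7, Lys9, Lys10, Lys11, Lys12, His13, Arg16, His18, Lys19.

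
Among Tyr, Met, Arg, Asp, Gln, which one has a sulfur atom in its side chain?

Met

Cysteine (C, thiol) and methionine (M, thioether) are the two sulfur-containing amino acids.
Of the listed options, only Met belongs to this group.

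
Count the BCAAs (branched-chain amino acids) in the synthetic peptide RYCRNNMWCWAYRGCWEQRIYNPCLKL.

3

V, L, and I make up the branched-chain aliphatic group.
Matching residues: I20, L25, L27.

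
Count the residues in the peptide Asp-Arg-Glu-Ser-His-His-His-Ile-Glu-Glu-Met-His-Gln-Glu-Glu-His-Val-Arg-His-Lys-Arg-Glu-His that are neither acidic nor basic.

Acidic: D, E. Basic: K, R, H. All other residues are neither.
Matching residues: Ser4, Ile8, Met11, Gln13, Val17.

5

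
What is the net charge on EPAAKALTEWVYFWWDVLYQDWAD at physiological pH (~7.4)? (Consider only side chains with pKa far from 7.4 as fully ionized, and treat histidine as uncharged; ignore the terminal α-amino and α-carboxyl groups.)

At pH ~7.4 the Lys and Arg side chains are protonated (+1), the Asp and Glu side chains are deprotonated (−1), and with His taken as neutral all other side chains carry no charge.
Positive (K, R): K5 → +1.
Negative (D, E): E1, E9, D16, D21, D24 → −5.
Net charge = (+1) + (−5) = −4.

-4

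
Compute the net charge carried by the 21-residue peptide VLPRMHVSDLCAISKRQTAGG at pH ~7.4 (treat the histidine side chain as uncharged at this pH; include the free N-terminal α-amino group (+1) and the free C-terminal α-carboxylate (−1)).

At pH ~7.4 the Lys and Arg side chains are protonated (+1), the Asp and Glu side chains are deprotonated (−1), and with His taken as neutral all other side chains carry no charge.
Positive (K, R): R4, K15, R16 → +3.
Negative (D, E): D9 → −1.
The N-terminus (+1) and C-terminus (−1) cancel.
Net charge = (+3) + (−1) = +2.

+2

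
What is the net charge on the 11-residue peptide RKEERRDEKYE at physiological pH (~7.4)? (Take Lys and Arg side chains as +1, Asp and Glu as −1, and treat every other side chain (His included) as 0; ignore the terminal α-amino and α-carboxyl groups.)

Positive (K, R): R1, K2, R5, R6, K9 → +5.
Negative (D, E): E3, E4, D7, E8, E11 → −5.
Net charge = (+5) + (−5) = 0.

0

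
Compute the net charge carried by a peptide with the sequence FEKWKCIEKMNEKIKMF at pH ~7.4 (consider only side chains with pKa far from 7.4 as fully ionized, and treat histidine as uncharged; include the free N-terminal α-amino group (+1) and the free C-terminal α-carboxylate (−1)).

+2

Near pH 7.4, K and R contribute +1 each, D and E contribute −1 each, and every other side chain (His included, as stated) is uncharged.
Positive (K, R): K3, K5, K9, K13, K15 → +5.
Negative (D, E): E2, E8, E12 → −3.
The N-terminus (+1) and C-terminus (−1) cancel.
Net charge = (+5) + (−3) = +2.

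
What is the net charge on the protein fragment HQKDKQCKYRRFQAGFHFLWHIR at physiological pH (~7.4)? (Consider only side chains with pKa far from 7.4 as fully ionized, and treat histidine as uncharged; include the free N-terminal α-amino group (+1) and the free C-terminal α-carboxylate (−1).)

The side chains ionized at physiological pH are Lys/Arg (+1) and Asp/Glu (−1); with His treated as neutral, nothing else contributes.
Positive (K, R): K3, K5, K8, R10, R11, R23 → +6.
Negative (D, E): D4 → −1.
The N-terminus (+1) and C-terminus (−1) cancel.
Net charge = (+6) + (−1) = +5.

+5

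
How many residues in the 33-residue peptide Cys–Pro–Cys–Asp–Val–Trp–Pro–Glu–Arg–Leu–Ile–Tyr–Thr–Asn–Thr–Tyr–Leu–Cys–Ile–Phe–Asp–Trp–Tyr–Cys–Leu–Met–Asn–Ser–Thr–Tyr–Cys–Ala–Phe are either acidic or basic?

4

Acidic: D, E. Basic: H, K, R.
Acidic residues here: Asp4, Glu8, Asp21 (3).
Basic residues here: Arg9 (1).
The two groups share no amino acid, so total = 3 + 1 = 4.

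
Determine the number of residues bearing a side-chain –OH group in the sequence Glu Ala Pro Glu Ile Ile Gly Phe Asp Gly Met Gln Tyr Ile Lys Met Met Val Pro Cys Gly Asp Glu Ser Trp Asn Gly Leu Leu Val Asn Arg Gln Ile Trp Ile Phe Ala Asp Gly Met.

2

S, T, and Y are the three residues with a side-chain hydroxyl.
Matching residues: Tyr13, Ser24.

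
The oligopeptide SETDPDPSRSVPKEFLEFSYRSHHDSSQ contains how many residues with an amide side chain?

1

The amide-side-chain residues are Asn (N) and Gln (Q).
Matching residues: Q28.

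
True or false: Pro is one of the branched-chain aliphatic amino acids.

V, L, and I make up the branched-chain aliphatic group.
Proline is not in this group.

False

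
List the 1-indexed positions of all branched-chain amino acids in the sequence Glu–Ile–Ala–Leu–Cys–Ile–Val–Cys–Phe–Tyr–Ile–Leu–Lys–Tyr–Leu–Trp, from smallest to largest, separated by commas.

Valine (V), leucine (L), and isoleucine (I) are the branched-chain amino acids.
Matching residues: Ile2, Leu4, Ile6, Val7, Ile11, Leu12, Leu15.

2, 4, 6, 7, 11, 12, 15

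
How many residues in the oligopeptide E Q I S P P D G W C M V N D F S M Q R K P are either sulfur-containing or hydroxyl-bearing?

Sulfur-containing: C, M. Hydroxyl-bearing: S, T, Y.
Sulfur-containing residues here: C10, M11, M17 (3).
Hydroxyl-bearing residues here: S4, S16 (2).
The two groups share no amino acid, so total = 3 + 2 = 5.

5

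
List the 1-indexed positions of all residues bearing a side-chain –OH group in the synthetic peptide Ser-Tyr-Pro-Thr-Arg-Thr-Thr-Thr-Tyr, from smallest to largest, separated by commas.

1, 2, 4, 6, 7, 8, 9

Serine (S), threonine (T), and tyrosine (Y) each carry a hydroxyl group on the side chain.
Matching residues: Ser1, Tyr2, Thr4, Thr6, Thr7, Thr8, Tyr9.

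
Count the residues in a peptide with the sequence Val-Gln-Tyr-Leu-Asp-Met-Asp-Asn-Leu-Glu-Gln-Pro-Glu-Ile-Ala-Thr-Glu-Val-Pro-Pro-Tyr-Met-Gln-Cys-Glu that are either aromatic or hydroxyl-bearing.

3

Aromatic: F, W, Y. Hydroxyl-bearing: S, T, Y.
Aromatic residues here: Tyr3, Tyr21 (2).
Hydroxyl-bearing residues here: Tyr3, Thr16, Tyr21 (3).
Y is in both groups, so the 2 Y residues must not be double-counted.
Total = 2 + 3 − 2 = 3.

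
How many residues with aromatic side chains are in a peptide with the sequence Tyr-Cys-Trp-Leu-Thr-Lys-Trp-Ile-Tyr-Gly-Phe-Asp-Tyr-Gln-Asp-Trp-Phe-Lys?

8

F, W, and Y each carry an aromatic ring on the side chain.
Matching residues: Tyr1, Trp3, Trp7, Tyr9, Phe11, Tyr13, Trp16, Phe17.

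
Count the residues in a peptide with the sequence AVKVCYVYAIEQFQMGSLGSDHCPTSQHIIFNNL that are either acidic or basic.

5

Acidic: D, E. Basic: H, K, R.
Acidic residues here: E11, D21 (2).
Basic residues here: K3, H22, H28 (3).
The two groups share no amino acid, so total = 2 + 3 = 5.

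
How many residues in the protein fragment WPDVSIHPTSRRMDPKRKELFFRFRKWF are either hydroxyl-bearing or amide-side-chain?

3

Hydroxyl-bearing: S, T, Y. Amide-side-chain: N, Q.
Hydroxyl-bearing residues here: S5, T9, S10 (3).
Amide-side-chain residues here: none (0).
The two groups share no amino acid, so total = 3 + 0 = 3.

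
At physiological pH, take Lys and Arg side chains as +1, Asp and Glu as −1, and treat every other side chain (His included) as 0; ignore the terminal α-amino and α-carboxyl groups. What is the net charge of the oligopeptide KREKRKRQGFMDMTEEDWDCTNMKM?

Positive (K, R): K1, R2, K4, R5, K6, R7, K24 → +7.
Negative (D, E): E3, D12, E15, E16, D17, D19 → −6.
Net charge = (+7) + (−6) = +1.

+1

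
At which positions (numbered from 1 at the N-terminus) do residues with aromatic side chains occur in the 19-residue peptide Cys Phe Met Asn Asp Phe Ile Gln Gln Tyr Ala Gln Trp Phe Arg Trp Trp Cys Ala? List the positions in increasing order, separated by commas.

2, 6, 10, 13, 14, 16, 17

F, W, and Y each carry an aromatic ring on the side chain.
Matching residues: Phe2, Phe6, Tyr10, Trp13, Phe14, Trp16, Trp17.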